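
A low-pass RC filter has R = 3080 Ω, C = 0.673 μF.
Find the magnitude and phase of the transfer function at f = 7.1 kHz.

Step 1 — Angular frequency: ω = 2π·7100 = 4.461e+04 rad/s.
Step 2 — Transfer function: H(jω) = 1/(1 + jωRC).
Step 3 — Denominator: 1 + jωRC = 1 + j·4.461e+04·3080·6.73e-07 = 1 + j92.47.
Step 4 — H = 0.0001169 - j0.01081.
Step 5 — Magnitude: |H| = 0.01081 (-39.3 dB); phase: φ = -89.4°.

|H| = 0.01081 (-39.3 dB), φ = -89.4°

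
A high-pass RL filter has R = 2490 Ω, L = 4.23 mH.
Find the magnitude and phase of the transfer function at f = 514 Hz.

Step 1 — Angular frequency: ω = 2π·514 = 3230 rad/s.
Step 2 — Transfer function: H(jω) = jωL/(R + jωL).
Step 3 — Numerator jωL = j·13.66; denominator R + jωL = 2490 + j13.66.
Step 4 — H = 3.01e-05 + j0.005486.
Step 5 — Magnitude: |H| = 0.005486 (-45.2 dB); phase: φ = 89.7°.

|H| = 0.005486 (-45.2 dB), φ = 89.7°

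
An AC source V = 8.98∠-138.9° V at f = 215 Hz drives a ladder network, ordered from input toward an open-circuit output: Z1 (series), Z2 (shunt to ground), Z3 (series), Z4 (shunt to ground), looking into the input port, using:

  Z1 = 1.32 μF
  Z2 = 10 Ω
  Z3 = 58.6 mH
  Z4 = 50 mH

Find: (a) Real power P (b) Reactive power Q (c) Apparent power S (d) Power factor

Step 1 — Angular frequency: ω = 2π·f = 2π·215 = 1351 rad/s.
Step 2 — Component impedances:
  Z1: Z = 1/(jωC) = -j/(ω·C) = 0 - j560.8 Ω
  Z2: Z = R = 10 Ω
  Z3: Z = jωL = j·1351·0.0586 = 0 + j79.16 Ω
  Z4: Z = jωL = j·1351·0.05 = 0 + j67.54 Ω
Step 3 — Ladder network (open output): work backward from the far end, alternating series and parallel combinations. Z_in = 9.954 - j560.1 Ω = 560.2∠-89.0° Ω.
Step 4 — Source phasor: V = 8.98∠-138.9° V = -6.767 - j5.903 V.
Step 5 — Current: I = V / Z = 0.01032 - j0.01226 A = 0.01603∠-49.9° A.
Step 6 — Complex power: S = V·I* = 0.002558 - j0.1439 VA.
Step 7 — Real power: P = Re(S) = 0.002558 W.
Step 8 — Reactive power: Q = Im(S) = -0.1439 VAR.
Step 9 — Apparent power: |S| = 0.1439 VA.
Step 10 — Power factor: PF = P/|S| = 0.01777 (leading).

(a) P = 0.002558 W  (b) Q = -0.1439 VAR  (c) S = 0.1439 VA  (d) PF = 0.01777 (leading)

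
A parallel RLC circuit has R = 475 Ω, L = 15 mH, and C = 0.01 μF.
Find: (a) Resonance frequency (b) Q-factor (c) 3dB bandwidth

Step 1 — Resonance: ω₀ = 1/√(LC) = 1/√(0.015·1e-08) = 8.165e+04 rad/s.
Step 2 — f₀ = ω₀/(2π) = 1.299e+04 Hz.
Step 3 — Parallel Q: Q = R/(ω₀L) = 475/(8.165e+04·0.015) = 0.3878.
Step 4 — Bandwidth: Δω = ω₀/Q = 2.105e+05 rad/s; BW = Δω/(2π) = 3.351e+04 Hz.

(a) f₀ = 1.299e+04 Hz  (b) Q = 0.3878  (c) BW = 3.351e+04 Hz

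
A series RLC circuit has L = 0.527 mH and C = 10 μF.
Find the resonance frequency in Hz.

Step 1 — Resonance condition Im(Z)=0 gives ω₀ = 1/√(LC).
Step 2 — ω₀ = 1/√(0.000527·1e-05) = 1.378e+04 rad/s.
Step 3 — f₀ = ω₀/(2π) = 2192 Hz.

f₀ = 2192 Hz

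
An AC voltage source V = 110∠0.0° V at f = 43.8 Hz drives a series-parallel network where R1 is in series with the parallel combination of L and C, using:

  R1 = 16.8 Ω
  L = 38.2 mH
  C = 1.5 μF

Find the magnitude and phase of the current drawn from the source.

Step 1 — Angular frequency: ω = 2π·f = 2π·43.8 = 275.2 rad/s.
Step 2 — Component impedances:
  R1: Z = R = 16.8 Ω
  L: Z = jωL = j·275.2·0.0382 = 0 + j10.51 Ω
  C: Z = 1/(jωC) = -j/(ω·C) = 0 - j2422 Ω
Step 3 — Parallel branch: L || C = 1/(1/L + 1/C) = 0 + j10.56 Ω.
Step 4 — Series with R1: Z_total = R1 + (L || C) = 16.8 + j10.56 Ω = 19.84∠32.1° Ω.
Step 5 — Source phasor: V = 110∠0.0° V = 110 V.
Step 6 — Ohm's law: I = V / Z_total = (110) / (16.8 + j10.56) = 4.694 - j2.95 A.
Step 7 — Convert to polar: |I| = 5.544 A, ∠I = -32.1°.

I = 5.544∠-32.1° A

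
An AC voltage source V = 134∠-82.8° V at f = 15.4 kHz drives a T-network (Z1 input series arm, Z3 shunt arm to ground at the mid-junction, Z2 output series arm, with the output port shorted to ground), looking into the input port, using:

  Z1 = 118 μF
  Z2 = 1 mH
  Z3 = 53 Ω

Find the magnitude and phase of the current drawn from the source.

Step 1 — Angular frequency: ω = 2π·f = 2π·1.54e+04 = 9.676e+04 rad/s.
Step 2 — Component impedances:
  Z1: Z = 1/(jωC) = -j/(ω·C) = 0 - j0.08758 Ω
  Z2: Z = jωL = j·9.676e+04·0.001 = 0 + j96.76 Ω
  Z3: Z = R = 53 Ω
Step 3 — With the output port shorted to ground, the output series arm Z2 runs from the junction to ground; the shunt arm Z3 also runs from the junction to ground. They appear in parallel: Z3 || Z2 = 40.77 + j22.33 Ω.
Step 4 — Series with input arm Z1: Z_in = Z1 + (Z3 || Z2) = 40.77 + j22.24 Ω = 46.44∠28.6° Ω.
Step 5 — Source phasor: V = 134∠-82.8° V = 16.79 - j132.9 V.
Step 6 — Ohm's law: I = V / Z_total = (16.79 - j132.9) / (40.77 + j22.24) = -1.054 - j2.686 A.
Step 7 — Convert to polar: |I| = 2.885 A, ∠I = -111.4°.

I = 2.885∠-111.4° A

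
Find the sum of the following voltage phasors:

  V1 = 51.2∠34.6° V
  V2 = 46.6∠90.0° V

Step 1 — Convert each phasor to rectangular form:
  V1 = 51.2·(cos(34.6°) + j·sin(34.6°)) = 42.14 + j29.07 V
  V2 = 46.6·(cos(90.0°) + j·sin(90.0°)) = 0 + j46.6 V
Step 2 — Sum components: V_total = 42.14 + j75.67 V.
Step 3 — Convert to polar: |V_total| = 86.62 V, ∠V_total = 60.9°.

V_total = 86.62∠60.9° V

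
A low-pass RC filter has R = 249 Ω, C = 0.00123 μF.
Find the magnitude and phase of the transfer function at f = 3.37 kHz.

Step 1 — Angular frequency: ω = 2π·3370 = 2.117e+04 rad/s.
Step 2 — Transfer function: H(jω) = 1/(1 + jωRC).
Step 3 — Denominator: 1 + jωRC = 1 + j·2.117e+04·249·1.23e-09 = 1 + j0.006485.
Step 4 — H = 1 - j0.006485.
Step 5 — Magnitude: |H| = 1 (-0.0 dB); phase: φ = -0.4°.

|H| = 1 (-0.0 dB), φ = -0.4°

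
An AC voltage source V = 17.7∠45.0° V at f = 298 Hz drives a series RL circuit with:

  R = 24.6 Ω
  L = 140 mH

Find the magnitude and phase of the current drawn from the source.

Step 1 — Angular frequency: ω = 2π·f = 2π·298 = 1872 rad/s.
Step 2 — Component impedances:
  R: Z = R = 24.6 Ω
  L: Z = jωL = j·1872·0.14 = 0 + j262.1 Ω
Step 3 — Series combination: Z_total = R + L = 24.6 + j262.1 Ω = 263.3∠84.6° Ω.
Step 4 — Source phasor: V = 17.7∠45.0° V = 12.52 + j12.52 V.
Step 5 — Ohm's law: I = V / Z_total = (12.52 + j12.52) / (24.6 + j262.1) = 0.05177 - j0.04289 A.
Step 6 — Convert to polar: |I| = 0.06723 A, ∠I = -39.6°.

I = 0.06723∠-39.6° A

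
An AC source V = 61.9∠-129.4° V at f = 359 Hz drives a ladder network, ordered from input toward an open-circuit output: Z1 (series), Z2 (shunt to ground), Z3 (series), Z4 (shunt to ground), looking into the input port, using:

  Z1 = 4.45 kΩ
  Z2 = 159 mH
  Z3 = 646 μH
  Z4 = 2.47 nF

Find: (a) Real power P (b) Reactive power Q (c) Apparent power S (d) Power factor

Step 1 — Angular frequency: ω = 2π·f = 2π·359 = 2256 rad/s.
Step 2 — Component impedances:
  Z1: Z = R = 4450 Ω
  Z2: Z = jωL = j·2256·0.159 = 0 + j358.7 Ω
  Z3: Z = jωL = j·2256·0.000646 = 0 + j1.457 Ω
  Z4: Z = 1/(jωC) = -j/(ω·C) = 0 - j1.795e+05 Ω
Step 3 — Ladder network (open output): work backward from the far end, alternating series and parallel combinations. Z_in = 4450 + j359.4 Ω = 4464∠4.6° Ω.
Step 4 — Source phasor: V = 61.9∠-129.4° V = -39.29 - j47.83 V.
Step 5 — Current: I = V / Z = -0.009634 - j0.009971 A = 0.01386∠-134.0° A.
Step 6 — Complex power: S = V·I* = 0.8555 + j0.06908 VA.
Step 7 — Real power: P = Re(S) = 0.8555 W.
Step 8 — Reactive power: Q = Im(S) = 0.06908 VAR.
Step 9 — Apparent power: |S| = 0.8582 VA.
Step 10 — Power factor: PF = P/|S| = 0.9968 (lagging).

(a) P = 0.8555 W  (b) Q = 0.06908 VAR  (c) S = 0.8582 VA  (d) PF = 0.9968 (lagging)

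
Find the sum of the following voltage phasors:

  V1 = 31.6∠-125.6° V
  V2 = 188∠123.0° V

Step 1 — Convert each phasor to rectangular form:
  V1 = 31.6·(cos(-125.6°) + j·sin(-125.6°)) = -18.4 - j25.69 V
  V2 = 188·(cos(123.0°) + j·sin(123.0°)) = -102.4 + j157.7 V
Step 2 — Sum components: V_total = -120.8 + j132 V.
Step 3 — Convert to polar: |V_total| = 178.9 V, ∠V_total = 132.5°.

V_total = 178.9∠132.5° V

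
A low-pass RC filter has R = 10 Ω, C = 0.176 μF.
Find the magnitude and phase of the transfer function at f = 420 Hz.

Step 1 — Angular frequency: ω = 2π·420 = 2639 rad/s.
Step 2 — Transfer function: H(jω) = 1/(1 + jωRC).
Step 3 — Denominator: 1 + jωRC = 1 + j·2639·10·1.76e-07 = 1 + j0.004645.
Step 4 — H = 1 - j0.004644.
Step 5 — Magnitude: |H| = 1 (-0.0 dB); phase: φ = -0.3°.

|H| = 1 (-0.0 dB), φ = -0.3°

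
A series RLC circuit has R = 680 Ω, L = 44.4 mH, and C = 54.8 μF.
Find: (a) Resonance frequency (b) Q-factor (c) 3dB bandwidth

Step 1 — Resonance condition Im(Z)=0 gives ω₀ = 1/√(LC).
Step 2 — ω₀ = 1/√(0.0444·5.48e-05) = 641.1 rad/s.
Step 3 — f₀ = ω₀/(2π) = 102 Hz.
Step 4 — Series Q: Q = ω₀L/R = 641.1·0.0444/680 = 0.04186.
Step 5 — 3dB bandwidth: Δω = ω₀/Q = 1.532e+04 rad/s; BW = Δω/(2π) = 2438 Hz.

(a) f₀ = 102 Hz  (b) Q = 0.04186  (c) BW = 2438 Hz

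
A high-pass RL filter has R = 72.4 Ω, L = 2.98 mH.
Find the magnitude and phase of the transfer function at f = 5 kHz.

Step 1 — Angular frequency: ω = 2π·5000 = 3.142e+04 rad/s.
Step 2 — Transfer function: H(jω) = jωL/(R + jωL).
Step 3 — Numerator jωL = j·93.62; denominator R + jωL = 72.4 + j93.62.
Step 4 — H = 0.6258 + j0.4839.
Step 5 — Magnitude: |H| = 0.791 (-2.0 dB); phase: φ = 37.7°.

|H| = 0.791 (-2.0 dB), φ = 37.7°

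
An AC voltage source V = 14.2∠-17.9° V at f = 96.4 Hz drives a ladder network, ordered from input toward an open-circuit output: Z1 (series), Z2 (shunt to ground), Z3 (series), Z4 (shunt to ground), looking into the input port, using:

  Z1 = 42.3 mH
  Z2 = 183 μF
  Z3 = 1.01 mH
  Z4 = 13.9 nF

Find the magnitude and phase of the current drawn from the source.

Step 1 — Angular frequency: ω = 2π·f = 2π·96.4 = 605.7 rad/s.
Step 2 — Component impedances:
  Z1: Z = jωL = j·605.7·0.0423 = 0 + j25.62 Ω
  Z2: Z = 1/(jωC) = -j/(ω·C) = 0 - j9.022 Ω
  Z3: Z = jωL = j·605.7·0.00101 = 0 + j0.6118 Ω
  Z4: Z = 1/(jωC) = -j/(ω·C) = 0 - j1.188e+05 Ω
Step 3 — Ladder network (open output): work backward from the far end, alternating series and parallel combinations. Z_in = 0 + j16.6 Ω = 16.6∠90.0° Ω.
Step 4 — Source phasor: V = 14.2∠-17.9° V = 13.51 - j4.364 V.
Step 5 — Ohm's law: I = V / Z_total = (13.51 - j4.364) / (0 + j16.6) = -0.2629 - j0.814 A.
Step 6 — Convert to polar: |I| = 0.8554 A, ∠I = -107.9°.

I = 0.8554∠-107.9° A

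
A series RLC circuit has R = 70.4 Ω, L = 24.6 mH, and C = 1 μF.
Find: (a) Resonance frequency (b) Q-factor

Step 1 — Resonance condition Im(Z)=0 gives ω₀ = 1/√(LC).
Step 2 — ω₀ = 1/√(0.0246·1e-06) = 6376 rad/s.
Step 3 — f₀ = ω₀/(2π) = 1015 Hz.
Step 4 — Series Q: Q = ω₀L/R = 6376·0.0246/70.4 = 2.228.

(a) f₀ = 1015 Hz  (b) Q = 2.228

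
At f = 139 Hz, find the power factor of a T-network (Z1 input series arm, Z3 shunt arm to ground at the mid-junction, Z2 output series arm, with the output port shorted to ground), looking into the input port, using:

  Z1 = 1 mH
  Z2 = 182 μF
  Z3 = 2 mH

Step 1 — Angular frequency: ω = 2π·f = 2π·139 = 873.4 rad/s.
Step 2 — Component impedances:
  Z1: Z = jωL = j·873.4·0.001 = 0 + j0.8734 Ω
  Z2: Z = 1/(jωC) = -j/(ω·C) = 0 - j6.291 Ω
  Z3: Z = jωL = j·873.4·0.002 = 0 + j1.747 Ω
Step 3 — With the output port shorted to ground, the output series arm Z2 runs from the junction to ground; the shunt arm Z3 also runs from the junction to ground. They appear in parallel: Z3 || Z2 = 0 + j2.418 Ω.
Step 4 — Series with input arm Z1: Z_in = Z1 + (Z3 || Z2) = 0 + j3.291 Ω = 3.291∠90.0° Ω.
Step 5 — Power factor: PF = cos(φ) = Re(Z)/|Z| = 0/3.291 = 0.
Step 6 — Type: Im(Z) = 3.291 ⇒ lagging (phase φ = 90.0°).

PF = 0 (lagging, φ = 90.0°)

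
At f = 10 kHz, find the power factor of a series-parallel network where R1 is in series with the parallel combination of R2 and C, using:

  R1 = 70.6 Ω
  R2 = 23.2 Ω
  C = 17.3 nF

Step 1 — Angular frequency: ω = 2π·f = 2π·1e+04 = 6.283e+04 rad/s.
Step 2 — Component impedances:
  R1: Z = R = 70.6 Ω
  R2: Z = R = 23.2 Ω
  C: Z = 1/(jωC) = -j/(ω·C) = 0 - j920 Ω
Step 3 — Parallel branch: R2 || C = 1/(1/R2 + 1/C) = 23.19 - j0.5847 Ω.
Step 4 — Series with R1: Z_total = R1 + (R2 || C) = 93.79 - j0.5847 Ω = 93.79∠-0.4° Ω.
Step 5 — Power factor: PF = cos(φ) = Re(Z)/|Z| = 93.79/93.79 = 1.
Step 6 — Type: Im(Z) = -0.5847 ⇒ leading (phase φ = -0.4°).

PF = 1 (leading, φ = -0.4°)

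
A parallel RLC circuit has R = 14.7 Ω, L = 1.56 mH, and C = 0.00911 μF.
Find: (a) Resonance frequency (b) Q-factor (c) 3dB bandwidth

Step 1 — Resonance: ω₀ = 1/√(LC) = 1/√(0.00156·9.11e-09) = 2.653e+05 rad/s.
Step 2 — f₀ = ω₀/(2π) = 4.222e+04 Hz.
Step 3 — Parallel Q: Q = R/(ω₀L) = 14.7/(2.653e+05·0.00156) = 0.03552.
Step 4 — Bandwidth: Δω = ω₀/Q = 7.467e+06 rad/s; BW = Δω/(2π) = 1.188e+06 Hz.

(a) f₀ = 4.222e+04 Hz  (b) Q = 0.03552  (c) BW = 1.188e+06 Hz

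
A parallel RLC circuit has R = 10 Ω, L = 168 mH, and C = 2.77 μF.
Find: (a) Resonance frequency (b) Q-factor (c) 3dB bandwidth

Step 1 — Resonance: ω₀ = 1/√(LC) = 1/√(0.168·2.77e-06) = 1466 rad/s.
Step 2 — f₀ = ω₀/(2π) = 233.3 Hz.
Step 3 — Parallel Q: Q = R/(ω₀L) = 10/(1466·0.168) = 0.04061.
Step 4 — Bandwidth: Δω = ω₀/Q = 3.61e+04 rad/s; BW = Δω/(2π) = 5746 Hz.

(a) f₀ = 233.3 Hz  (b) Q = 0.04061  (c) BW = 5746 Hz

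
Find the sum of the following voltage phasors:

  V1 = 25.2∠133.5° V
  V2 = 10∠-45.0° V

Step 1 — Convert each phasor to rectangular form:
  V1 = 25.2·(cos(133.5°) + j·sin(133.5°)) = -17.35 + j18.28 V
  V2 = 10·(cos(-45.0°) + j·sin(-45.0°)) = 7.071 - j7.071 V
Step 2 — Sum components: V_total = -10.28 + j11.21 V.
Step 3 — Convert to polar: |V_total| = 15.21 V, ∠V_total = 132.5°.

V_total = 15.21∠132.5° V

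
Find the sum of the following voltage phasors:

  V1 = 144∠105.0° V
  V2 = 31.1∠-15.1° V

Step 1 — Convert each phasor to rectangular form:
  V1 = 144·(cos(105.0°) + j·sin(105.0°)) = -37.27 + j139.1 V
  V2 = 31.1·(cos(-15.1°) + j·sin(-15.1°)) = 30.03 - j8.102 V
Step 2 — Sum components: V_total = -7.244 + j131 V.
Step 3 — Convert to polar: |V_total| = 131.2 V, ∠V_total = 93.2°.

V_total = 131.2∠93.2° V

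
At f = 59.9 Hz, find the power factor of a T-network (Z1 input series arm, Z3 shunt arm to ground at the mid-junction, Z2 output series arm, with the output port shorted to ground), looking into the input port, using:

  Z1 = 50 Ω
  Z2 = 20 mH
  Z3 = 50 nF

Step 1 — Angular frequency: ω = 2π·f = 2π·59.9 = 376.4 rad/s.
Step 2 — Component impedances:
  Z1: Z = R = 50 Ω
  Z2: Z = jωL = j·376.4·0.02 = 0 + j7.527 Ω
  Z3: Z = 1/(jωC) = -j/(ω·C) = 0 - j5.314e+04 Ω
Step 3 — With the output port shorted to ground, the output series arm Z2 runs from the junction to ground; the shunt arm Z3 also runs from the junction to ground. They appear in parallel: Z3 || Z2 = 0 + j7.528 Ω.
Step 4 — Series with input arm Z1: Z_in = Z1 + (Z3 || Z2) = 50 + j7.528 Ω = 50.56∠8.6° Ω.
Step 5 — Power factor: PF = cos(φ) = Re(Z)/|Z| = 50/50.56 = 0.9889.
Step 6 — Type: Im(Z) = 7.528 ⇒ lagging (phase φ = 8.6°).

PF = 0.9889 (lagging, φ = 8.6°)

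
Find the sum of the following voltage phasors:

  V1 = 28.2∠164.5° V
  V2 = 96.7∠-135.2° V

Step 1 — Convert each phasor to rectangular form:
  V1 = 28.2·(cos(164.5°) + j·sin(164.5°)) = -27.17 + j7.536 V
  V2 = 96.7·(cos(-135.2°) + j·sin(-135.2°)) = -68.62 - j68.14 V
Step 2 — Sum components: V_total = -95.79 - j60.6 V.
Step 3 — Convert to polar: |V_total| = 113.4 V, ∠V_total = -147.7°.

V_total = 113.4∠-147.7° V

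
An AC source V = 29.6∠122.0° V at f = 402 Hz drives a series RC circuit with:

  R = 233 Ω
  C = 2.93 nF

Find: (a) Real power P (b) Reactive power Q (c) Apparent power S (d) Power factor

Step 1 — Angular frequency: ω = 2π·f = 2π·402 = 2526 rad/s.
Step 2 — Component impedances:
  R: Z = R = 233 Ω
  C: Z = 1/(jωC) = -j/(ω·C) = 0 - j1.351e+05 Ω
Step 3 — Series combination: Z_total = R + C = 233 - j1.351e+05 Ω = 1.351e+05∠-89.9° Ω.
Step 4 — Source phasor: V = 29.6∠122.0° V = -15.69 + j25.1 V.
Step 5 — Current: I = V / Z = -0.000186 - j0.0001158 A = 0.0002191∠-148.1° A.
Step 6 — Complex power: S = V·I* = 1.118e-05 - j0.006484 VA.
Step 7 — Real power: P = Re(S) = 1.118e-05 W.
Step 8 — Reactive power: Q = Im(S) = -0.006484 VAR.
Step 9 — Apparent power: |S| = 0.006484 VA.
Step 10 — Power factor: PF = P/|S| = 0.001724 (leading).

(a) P = 1.118e-05 W  (b) Q = -0.006484 VAR  (c) S = 0.006484 VA  (d) PF = 0.001724 (leading)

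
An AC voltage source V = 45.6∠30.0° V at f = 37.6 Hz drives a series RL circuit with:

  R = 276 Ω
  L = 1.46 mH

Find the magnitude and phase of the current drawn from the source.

Step 1 — Angular frequency: ω = 2π·f = 2π·37.6 = 236.2 rad/s.
Step 2 — Component impedances:
  R: Z = R = 276 Ω
  L: Z = jωL = j·236.2·0.00146 = 0 + j0.3449 Ω
Step 3 — Series combination: Z_total = R + L = 276 + j0.3449 Ω = 276∠0.1° Ω.
Step 4 — Source phasor: V = 45.6∠30.0° V = 39.49 + j22.8 V.
Step 5 — Ohm's law: I = V / Z_total = (39.49 + j22.8) / (276 + j0.3449) = 0.1432 + j0.08243 A.
Step 6 — Convert to polar: |I| = 0.1652 A, ∠I = 29.9°.

I = 0.1652∠29.9° A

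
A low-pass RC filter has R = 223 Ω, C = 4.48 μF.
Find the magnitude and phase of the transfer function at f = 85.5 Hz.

Step 1 — Angular frequency: ω = 2π·85.5 = 537.2 rad/s.
Step 2 — Transfer function: H(jω) = 1/(1 + jωRC).
Step 3 — Denominator: 1 + jωRC = 1 + j·537.2·223·4.48e-06 = 1 + j0.5367.
Step 4 — H = 0.7764 - j0.4167.
Step 5 — Magnitude: |H| = 0.8811 (-1.1 dB); phase: φ = -28.2°.

|H| = 0.8811 (-1.1 dB), φ = -28.2°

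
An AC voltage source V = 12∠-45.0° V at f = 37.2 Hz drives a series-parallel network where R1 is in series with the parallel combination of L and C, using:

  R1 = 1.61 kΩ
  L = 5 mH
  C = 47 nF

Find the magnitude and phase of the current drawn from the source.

Step 1 — Angular frequency: ω = 2π·f = 2π·37.2 = 233.7 rad/s.
Step 2 — Component impedances:
  R1: Z = R = 1610 Ω
  L: Z = jωL = j·233.7·0.005 = 0 + j1.169 Ω
  C: Z = 1/(jωC) = -j/(ω·C) = 0 - j9.103e+04 Ω
Step 3 — Parallel branch: L || C = 1/(1/L + 1/C) = 0 + j1.169 Ω.
Step 4 — Series with R1: Z_total = R1 + (L || C) = 1610 + j1.169 Ω = 1610∠0.0° Ω.
Step 5 — Source phasor: V = 12∠-45.0° V = 8.485 - j8.485 V.
Step 6 — Ohm's law: I = V / Z_total = (8.485 - j8.485) / (1610 + j1.169) = 0.005267 - j0.005274 A.
Step 7 — Convert to polar: |I| = 0.007453 A, ∠I = -45.0°.

I = 0.007453∠-45.0° A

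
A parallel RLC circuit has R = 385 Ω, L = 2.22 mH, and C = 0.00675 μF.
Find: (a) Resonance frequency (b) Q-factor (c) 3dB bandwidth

Step 1 — Resonance: ω₀ = 1/√(LC) = 1/√(0.00222·6.75e-09) = 2.583e+05 rad/s.
Step 2 — f₀ = ω₀/(2π) = 4.111e+04 Hz.
Step 3 — Parallel Q: Q = R/(ω₀L) = 385/(2.583e+05·0.00222) = 0.6713.
Step 4 — Bandwidth: Δω = ω₀/Q = 3.848e+05 rad/s; BW = Δω/(2π) = 6.124e+04 Hz.

(a) f₀ = 4.111e+04 Hz  (b) Q = 0.6713  (c) BW = 6.124e+04 Hz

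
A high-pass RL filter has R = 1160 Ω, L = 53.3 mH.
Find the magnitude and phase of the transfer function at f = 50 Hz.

Step 1 — Angular frequency: ω = 2π·50 = 314.2 rad/s.
Step 2 — Transfer function: H(jω) = jωL/(R + jωL).
Step 3 — Numerator jωL = j·16.74; denominator R + jωL = 1160 + j16.74.
Step 4 — H = 0.0002083 + j0.01443.
Step 5 — Magnitude: |H| = 0.01443 (-36.8 dB); phase: φ = 89.2°.

|H| = 0.01443 (-36.8 dB), φ = 89.2°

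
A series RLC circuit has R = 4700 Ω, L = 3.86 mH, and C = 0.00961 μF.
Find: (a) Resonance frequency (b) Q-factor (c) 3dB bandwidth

Step 1 — Resonance condition Im(Z)=0 gives ω₀ = 1/√(LC).
Step 2 — ω₀ = 1/√(0.00386·9.61e-09) = 1.642e+05 rad/s.
Step 3 — f₀ = ω₀/(2π) = 2.613e+04 Hz.
Step 4 — Series Q: Q = ω₀L/R = 1.642e+05·0.00386/4700 = 0.1348.
Step 5 — 3dB bandwidth: Δω = ω₀/Q = 1.218e+06 rad/s; BW = Δω/(2π) = 1.938e+05 Hz.

(a) f₀ = 2.613e+04 Hz  (b) Q = 0.1348  (c) BW = 1.938e+05 Hz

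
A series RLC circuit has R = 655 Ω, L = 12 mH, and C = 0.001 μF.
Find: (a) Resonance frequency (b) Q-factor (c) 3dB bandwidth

Step 1 — Resonance condition Im(Z)=0 gives ω₀ = 1/√(LC).
Step 2 — ω₀ = 1/√(0.012·1e-09) = 2.887e+05 rad/s.
Step 3 — f₀ = ω₀/(2π) = 4.594e+04 Hz.
Step 4 — Series Q: Q = ω₀L/R = 2.887e+05·0.012/655 = 5.289.
Step 5 — 3dB bandwidth: Δω = ω₀/Q = 5.458e+04 rad/s; BW = Δω/(2π) = 8687 Hz.

(a) f₀ = 4.594e+04 Hz  (b) Q = 5.289  (c) BW = 8687 Hz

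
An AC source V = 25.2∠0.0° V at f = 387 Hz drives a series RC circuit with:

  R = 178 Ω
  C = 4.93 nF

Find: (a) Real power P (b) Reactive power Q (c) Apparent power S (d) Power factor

Step 1 — Angular frequency: ω = 2π·f = 2π·387 = 2432 rad/s.
Step 2 — Component impedances:
  R: Z = R = 178 Ω
  C: Z = 1/(jωC) = -j/(ω·C) = 0 - j8.342e+04 Ω
Step 3 — Series combination: Z_total = R + C = 178 - j8.342e+04 Ω = 8.342e+04∠-89.9° Ω.
Step 4 — Source phasor: V = 25.2∠0.0° V = 25.2 V.
Step 5 — Current: I = V / Z = 6.446e-07 + j0.0003021 A = 0.0003021∠89.9° A.
Step 6 — Complex power: S = V·I* = 1.624e-05 - j0.007613 VA.
Step 7 — Real power: P = Re(S) = 1.624e-05 W.
Step 8 — Reactive power: Q = Im(S) = -0.007613 VAR.
Step 9 — Apparent power: |S| = 0.007613 VA.
Step 10 — Power factor: PF = P/|S| = 0.002134 (leading).

(a) P = 1.624e-05 W  (b) Q = -0.007613 VAR  (c) S = 0.007613 VA  (d) PF = 0.002134 (leading)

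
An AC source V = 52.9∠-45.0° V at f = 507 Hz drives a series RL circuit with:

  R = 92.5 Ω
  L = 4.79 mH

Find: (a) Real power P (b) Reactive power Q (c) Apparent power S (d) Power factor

Step 1 — Angular frequency: ω = 2π·f = 2π·507 = 3186 rad/s.
Step 2 — Component impedances:
  R: Z = R = 92.5 Ω
  L: Z = jωL = j·3186·0.00479 = 0 + j15.26 Ω
Step 3 — Series combination: Z_total = R + L = 92.5 + j15.26 Ω = 93.75∠9.4° Ω.
Step 4 — Source phasor: V = 52.9∠-45.0° V = 37.41 - j37.41 V.
Step 5 — Current: I = V / Z = 0.3287 - j0.4586 A = 0.5643∠-54.4° A.
Step 6 — Complex power: S = V·I* = 29.45 + j4.858 VA.
Step 7 — Real power: P = Re(S) = 29.45 W.
Step 8 — Reactive power: Q = Im(S) = 4.858 VAR.
Step 9 — Apparent power: |S| = 29.85 VA.
Step 10 — Power factor: PF = P/|S| = 0.9867 (lagging).

(a) P = 29.45 W  (b) Q = 4.858 VAR  (c) S = 29.85 VA  (d) PF = 0.9867 (lagging)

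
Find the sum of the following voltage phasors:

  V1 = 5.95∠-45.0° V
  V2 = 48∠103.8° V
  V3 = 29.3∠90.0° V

Step 1 — Convert each phasor to rectangular form:
  V1 = 5.95·(cos(-45.0°) + j·sin(-45.0°)) = 4.207 - j4.207 V
  V2 = 48·(cos(103.8°) + j·sin(103.8°)) = -11.45 + j46.61 V
  V3 = 29.3·(cos(90.0°) + j·sin(90.0°)) = 0 + j29.3 V
Step 2 — Sum components: V_total = -7.242 + j71.71 V.
Step 3 — Convert to polar: |V_total| = 72.07 V, ∠V_total = 95.8°.

V_total = 72.07∠95.8° V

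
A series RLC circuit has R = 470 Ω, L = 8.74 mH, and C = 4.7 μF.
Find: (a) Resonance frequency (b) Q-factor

Step 1 — Resonance condition Im(Z)=0 gives ω₀ = 1/√(LC).
Step 2 — ω₀ = 1/√(0.00874·4.7e-06) = 4934 rad/s.
Step 3 — f₀ = ω₀/(2π) = 785.3 Hz.
Step 4 — Series Q: Q = ω₀L/R = 4934·0.00874/470 = 0.09175.

(a) f₀ = 785.3 Hz  (b) Q = 0.09175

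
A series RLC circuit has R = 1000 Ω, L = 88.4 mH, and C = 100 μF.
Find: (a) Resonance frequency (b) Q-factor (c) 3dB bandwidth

Step 1 — Resonance: ω₀ = 1/√(LC) = 1/√(0.0884·0.0001) = 336.3 rad/s.
Step 2 — f₀ = ω₀/(2π) = 53.53 Hz.
Step 3 — Series Q: Q = ω₀L/R = 336.3·0.0884/1000 = 0.02973.
Step 4 — Bandwidth: Δω = ω₀/Q = 1.131e+04 rad/s; BW = Δω/(2π) = 1800 Hz.

(a) f₀ = 53.53 Hz  (b) Q = 0.02973  (c) BW = 1800 Hz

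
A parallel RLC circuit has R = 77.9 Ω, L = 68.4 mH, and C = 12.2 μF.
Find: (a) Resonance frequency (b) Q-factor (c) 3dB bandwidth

Step 1 — Resonance: ω₀ = 1/√(LC) = 1/√(0.0684·1.22e-05) = 1095 rad/s.
Step 2 — f₀ = ω₀/(2π) = 174.2 Hz.
Step 3 — Parallel Q: Q = R/(ω₀L) = 77.9/(1095·0.0684) = 1.04.
Step 4 — Bandwidth: Δω = ω₀/Q = 1052 rad/s; BW = Δω/(2π) = 167.5 Hz.

(a) f₀ = 174.2 Hz  (b) Q = 1.04  (c) BW = 167.5 Hz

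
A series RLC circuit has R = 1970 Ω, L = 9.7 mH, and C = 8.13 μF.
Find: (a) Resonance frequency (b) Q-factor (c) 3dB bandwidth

Step 1 — Resonance: ω₀ = 1/√(LC) = 1/√(0.0097·8.13e-06) = 3561 rad/s.
Step 2 — f₀ = ω₀/(2π) = 566.7 Hz.
Step 3 — Series Q: Q = ω₀L/R = 3561·0.0097/1970 = 0.01753.
Step 4 — Bandwidth: Δω = ω₀/Q = 2.031e+05 rad/s; BW = Δω/(2π) = 3.232e+04 Hz.

(a) f₀ = 566.7 Hz  (b) Q = 0.01753  (c) BW = 3.232e+04 Hz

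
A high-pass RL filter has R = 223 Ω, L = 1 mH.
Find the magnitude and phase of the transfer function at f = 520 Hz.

Step 1 — Angular frequency: ω = 2π·520 = 3267 rad/s.
Step 2 — Transfer function: H(jω) = jωL/(R + jωL).
Step 3 — Numerator jωL = j·3.267; denominator R + jωL = 223 + j3.267.
Step 4 — H = 0.0002146 + j0.01465.
Step 5 — Magnitude: |H| = 0.01465 (-36.7 dB); phase: φ = 89.2°.

|H| = 0.01465 (-36.7 dB), φ = 89.2°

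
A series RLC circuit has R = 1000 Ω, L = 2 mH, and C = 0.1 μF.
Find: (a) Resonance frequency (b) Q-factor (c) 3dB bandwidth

Step 1 — Resonance: ω₀ = 1/√(LC) = 1/√(0.002·1e-07) = 7.071e+04 rad/s.
Step 2 — f₀ = ω₀/(2π) = 1.125e+04 Hz.
Step 3 — Series Q: Q = ω₀L/R = 7.071e+04·0.002/1000 = 0.1414.
Step 4 — Bandwidth: Δω = ω₀/Q = 5e+05 rad/s; BW = Δω/(2π) = 7.958e+04 Hz.

(a) f₀ = 1.125e+04 Hz  (b) Q = 0.1414  (c) BW = 7.958e+04 Hz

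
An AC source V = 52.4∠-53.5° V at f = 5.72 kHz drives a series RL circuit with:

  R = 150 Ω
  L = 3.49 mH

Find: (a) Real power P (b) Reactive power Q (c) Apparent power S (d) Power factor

Step 1 — Angular frequency: ω = 2π·f = 2π·5720 = 3.594e+04 rad/s.
Step 2 — Component impedances:
  R: Z = R = 150 Ω
  L: Z = jωL = j·3.594e+04·0.00349 = 0 + j125.4 Ω
Step 3 — Series combination: Z_total = R + L = 150 + j125.4 Ω = 195.5∠39.9° Ω.
Step 4 — Source phasor: V = 52.4∠-53.5° V = 31.17 - j42.12 V.
Step 5 — Current: I = V / Z = -0.0159 - j0.2675 A = 0.268∠-93.4° A.
Step 6 — Complex power: S = V·I* = 10.77 + j9.008 VA.
Step 7 — Real power: P = Re(S) = 10.77 W.
Step 8 — Reactive power: Q = Im(S) = 9.008 VAR.
Step 9 — Apparent power: |S| = 14.04 VA.
Step 10 — Power factor: PF = P/|S| = 0.7671 (lagging).

(a) P = 10.77 W  (b) Q = 9.008 VAR  (c) S = 14.04 VA  (d) PF = 0.7671 (lagging)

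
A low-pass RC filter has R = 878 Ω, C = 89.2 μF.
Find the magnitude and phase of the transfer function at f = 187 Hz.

Step 1 — Angular frequency: ω = 2π·187 = 1175 rad/s.
Step 2 — Transfer function: H(jω) = 1/(1 + jωRC).
Step 3 — Denominator: 1 + jωRC = 1 + j·1175·878·8.92e-05 = 1 + j92.02.
Step 4 — H = 0.0001181 - j0.01087.
Step 5 — Magnitude: |H| = 0.01087 (-39.3 dB); phase: φ = -89.4°.

|H| = 0.01087 (-39.3 dB), φ = -89.4°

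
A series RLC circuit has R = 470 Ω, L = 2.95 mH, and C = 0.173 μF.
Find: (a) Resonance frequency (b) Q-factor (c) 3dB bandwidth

Step 1 — Resonance: ω₀ = 1/√(LC) = 1/√(0.00295·1.73e-07) = 4.427e+04 rad/s.
Step 2 — f₀ = ω₀/(2π) = 7045 Hz.
Step 3 — Series Q: Q = ω₀L/R = 4.427e+04·0.00295/470 = 0.2778.
Step 4 — Bandwidth: Δω = ω₀/Q = 1.593e+05 rad/s; BW = Δω/(2π) = 2.536e+04 Hz.

(a) f₀ = 7045 Hz  (b) Q = 0.2778  (c) BW = 2.536e+04 Hz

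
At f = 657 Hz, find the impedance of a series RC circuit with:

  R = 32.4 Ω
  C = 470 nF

Step 1 — Angular frequency: ω = 2π·f = 2π·657 = 4128 rad/s.
Step 2 — Component impedances:
  R: Z = R = 32.4 Ω
  C: Z = 1/(jωC) = -j/(ω·C) = 0 - j515.4 Ω
Step 3 — Series combination: Z_total = R + C = 32.4 - j515.4 Ω = 516.4∠-86.4° Ω.

Z = 32.4 - j515.4 Ω = 516.4∠-86.4° Ω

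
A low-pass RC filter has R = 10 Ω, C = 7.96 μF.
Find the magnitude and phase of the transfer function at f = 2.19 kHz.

Step 1 — Angular frequency: ω = 2π·2190 = 1.376e+04 rad/s.
Step 2 — Transfer function: H(jω) = 1/(1 + jωRC).
Step 3 — Denominator: 1 + jωRC = 1 + j·1.376e+04·10·7.96e-06 = 1 + j1.095.
Step 4 — H = 0.4546 - j0.4979.
Step 5 — Magnitude: |H| = 0.6742 (-3.4 dB); phase: φ = -47.6°.

|H| = 0.6742 (-3.4 dB), φ = -47.6°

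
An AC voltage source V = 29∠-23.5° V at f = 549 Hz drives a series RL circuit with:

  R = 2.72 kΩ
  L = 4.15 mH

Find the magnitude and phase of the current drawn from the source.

Step 1 — Angular frequency: ω = 2π·f = 2π·549 = 3449 rad/s.
Step 2 — Component impedances:
  R: Z = R = 2720 Ω
  L: Z = jωL = j·3449·0.00415 = 0 + j14.32 Ω
Step 3 — Series combination: Z_total = R + L = 2720 + j14.32 Ω = 2720∠0.3° Ω.
Step 4 — Source phasor: V = 29∠-23.5° V = 26.59 - j11.56 V.
Step 5 — Ohm's law: I = V / Z_total = (26.59 - j11.56) / (2720 + j14.32) = 0.009755 - j0.004303 A.
Step 6 — Convert to polar: |I| = 0.01066 A, ∠I = -23.8°.

I = 0.01066∠-23.8° A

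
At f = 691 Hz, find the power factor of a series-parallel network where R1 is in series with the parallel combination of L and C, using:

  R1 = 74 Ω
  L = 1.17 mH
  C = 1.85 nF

Step 1 — Angular frequency: ω = 2π·f = 2π·691 = 4342 rad/s.
Step 2 — Component impedances:
  R1: Z = R = 74 Ω
  L: Z = jωL = j·4342·0.00117 = 0 + j5.08 Ω
  C: Z = 1/(jωC) = -j/(ω·C) = 0 - j1.245e+05 Ω
Step 3 — Parallel branch: L || C = 1/(1/L + 1/C) = 0 + j5.08 Ω.
Step 4 — Series with R1: Z_total = R1 + (L || C) = 74 + j5.08 Ω = 74.17∠3.9° Ω.
Step 5 — Power factor: PF = cos(φ) = Re(Z)/|Z| = 74/74.17 = 0.9977.
Step 6 — Type: Im(Z) = 5.08 ⇒ lagging (phase φ = 3.9°).

PF = 0.9977 (lagging, φ = 3.9°)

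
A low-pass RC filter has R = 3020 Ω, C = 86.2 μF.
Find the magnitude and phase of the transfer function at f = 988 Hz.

Step 1 — Angular frequency: ω = 2π·988 = 6208 rad/s.
Step 2 — Transfer function: H(jω) = 1/(1 + jωRC).
Step 3 — Denominator: 1 + jωRC = 1 + j·6208·3020·8.62e-05 = 1 + j1616.
Step 4 — H = 3.829e-07 - j0.0006188.
Step 5 — Magnitude: |H| = 0.0006188 (-64.2 dB); phase: φ = -90.0°.

|H| = 0.0006188 (-64.2 dB), φ = -90.0°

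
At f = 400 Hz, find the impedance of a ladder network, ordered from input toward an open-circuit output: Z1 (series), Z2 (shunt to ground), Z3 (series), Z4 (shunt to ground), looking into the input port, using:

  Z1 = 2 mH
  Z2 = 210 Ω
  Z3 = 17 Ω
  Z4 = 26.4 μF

Step 1 — Angular frequency: ω = 2π·f = 2π·400 = 2513 rad/s.
Step 2 — Component impedances:
  Z1: Z = jωL = j·2513·0.002 = 0 + j5.027 Ω
  Z2: Z = R = 210 Ω
  Z3: Z = R = 17 Ω
  Z4: Z = 1/(jωC) = -j/(ω·C) = 0 - j15.07 Ω
Step 3 — Ladder network (open output): work backward from the far end, alternating series and parallel combinations. Z_in = 16.58 - j7.815 Ω = 18.33∠-25.2° Ω.

Z = 16.58 - j7.815 Ω = 18.33∠-25.2° Ω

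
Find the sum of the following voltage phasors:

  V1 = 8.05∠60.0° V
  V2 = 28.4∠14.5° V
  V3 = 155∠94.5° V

Step 1 — Convert each phasor to rectangular form:
  V1 = 8.05·(cos(60.0°) + j·sin(60.0°)) = 4.025 + j6.972 V
  V2 = 28.4·(cos(14.5°) + j·sin(14.5°)) = 27.5 + j7.111 V
  V3 = 155·(cos(94.5°) + j·sin(94.5°)) = -12.16 + j154.5 V
Step 2 — Sum components: V_total = 19.36 + j168.6 V.
Step 3 — Convert to polar: |V_total| = 169.7 V, ∠V_total = 83.4°.

V_total = 169.7∠83.4° V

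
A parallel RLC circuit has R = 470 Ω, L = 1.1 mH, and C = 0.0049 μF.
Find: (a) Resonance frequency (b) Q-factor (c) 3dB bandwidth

Step 1 — Resonance: ω₀ = 1/√(LC) = 1/√(0.0011·4.9e-09) = 4.307e+05 rad/s.
Step 2 — f₀ = ω₀/(2π) = 6.855e+04 Hz.
Step 3 — Parallel Q: Q = R/(ω₀L) = 470/(4.307e+05·0.0011) = 0.992.
Step 4 — Bandwidth: Δω = ω₀/Q = 4.342e+05 rad/s; BW = Δω/(2π) = 6.911e+04 Hz.

(a) f₀ = 6.855e+04 Hz  (b) Q = 0.992  (c) BW = 6.911e+04 Hz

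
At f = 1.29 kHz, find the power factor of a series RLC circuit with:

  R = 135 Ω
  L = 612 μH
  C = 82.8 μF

Step 1 — Angular frequency: ω = 2π·f = 2π·1290 = 8105 rad/s.
Step 2 — Component impedances:
  R: Z = R = 135 Ω
  L: Z = jωL = j·8105·0.000612 = 0 + j4.96 Ω
  C: Z = 1/(jωC) = -j/(ω·C) = 0 - j1.49 Ω
Step 3 — Series combination: Z_total = R + L + C = 135 + j3.47 Ω = 135∠1.5° Ω.
Step 4 — Power factor: PF = cos(φ) = Re(Z)/|Z| = 135/135.04 = 0.9997.
Step 5 — Type: Im(Z) = 3.47 ⇒ lagging (phase φ = 1.5°).

PF = 0.9997 (lagging, φ = 1.5°)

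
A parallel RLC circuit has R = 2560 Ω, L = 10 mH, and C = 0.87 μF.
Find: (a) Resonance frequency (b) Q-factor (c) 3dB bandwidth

Step 1 — Resonance: ω₀ = 1/√(LC) = 1/√(0.01·8.7e-07) = 1.072e+04 rad/s.
Step 2 — f₀ = ω₀/(2π) = 1706 Hz.
Step 3 — Parallel Q: Q = R/(ω₀L) = 2560/(1.072e+04·0.01) = 23.88.
Step 4 — Bandwidth: Δω = ω₀/Q = 449 rad/s; BW = Δω/(2π) = 71.46 Hz.

(a) f₀ = 1706 Hz  (b) Q = 23.88  (c) BW = 71.46 Hz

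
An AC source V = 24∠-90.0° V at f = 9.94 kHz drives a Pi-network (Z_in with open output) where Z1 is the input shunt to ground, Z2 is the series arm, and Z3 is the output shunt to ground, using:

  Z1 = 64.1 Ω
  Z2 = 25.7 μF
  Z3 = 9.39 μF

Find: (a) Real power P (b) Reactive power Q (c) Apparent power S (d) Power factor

Step 1 — Angular frequency: ω = 2π·f = 2π·9940 = 6.245e+04 rad/s.
Step 2 — Component impedances:
  Z1: Z = R = 64.1 Ω
  Z2: Z = 1/(jωC) = -j/(ω·C) = 0 - j0.623 Ω
  Z3: Z = 1/(jωC) = -j/(ω·C) = 0 - j1.705 Ω
Step 3 — With open output, the series arm Z2 and the output shunt Z3 appear in series to ground: Z2 + Z3 = 0 - j2.328 Ω.
Step 4 — Parallel with input shunt Z1: Z_in = Z1 || (Z2 + Z3) = 0.08445 - j2.325 Ω = 2.327∠-87.9° Ω.
Step 5 — Source phasor: V = 24∠-90.0° V = 0 - j24 V.
Step 6 — Current: I = V / Z = 10.31 - j0.3744 A = 10.32∠-2.1° A.
Step 7 — Complex power: S = V·I* = 8.986 - j247.4 VA.
Step 8 — Real power: P = Re(S) = 8.986 W.
Step 9 — Reactive power: Q = Im(S) = -247.4 VAR.
Step 10 — Apparent power: |S| = 247.6 VA.
Step 11 — Power factor: PF = P/|S| = 0.0363 (leading).

(a) P = 8.986 W  (b) Q = -247.4 VAR  (c) S = 247.6 VA  (d) PF = 0.0363 (leading)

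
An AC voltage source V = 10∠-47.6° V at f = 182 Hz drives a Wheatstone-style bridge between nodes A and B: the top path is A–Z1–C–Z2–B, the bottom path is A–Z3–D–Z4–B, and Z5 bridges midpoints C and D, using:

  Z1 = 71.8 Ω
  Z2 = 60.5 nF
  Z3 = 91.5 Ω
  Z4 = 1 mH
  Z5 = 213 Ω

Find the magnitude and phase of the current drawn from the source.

Step 1 — Angular frequency: ω = 2π·f = 2π·182 = 1144 rad/s.
Step 2 — Component impedances:
  Z1: Z = R = 71.8 Ω
  Z2: Z = 1/(jωC) = -j/(ω·C) = 0 - j1.445e+04 Ω
  Z3: Z = R = 91.5 Ω
  Z4: Z = jωL = j·1144·0.001 = 0 + j1.144 Ω
  Z5: Z = R = 213 Ω
Step 3 — Bridge requires nodal analysis (the Z5 bridge couples midpoints C and D, so the two paths cannot be reduced to a simple series/parallel combination). Setting node B to ground and injecting 1 A at node A, the 3-node admittance system at A, C, D solves to V_A = Z_AB = 69.26 + j0.958 Ω = 69.26∠0.8° Ω.
Step 4 — Source phasor: V = 10∠-47.6° V = 6.743 - j7.385 V.
Step 5 — Ohm's law: I = V / Z_total = (6.743 - j7.385) / (69.26 + j0.958) = 0.09587 - j0.1079 A.
Step 6 — Convert to polar: |I| = 0.1444 A, ∠I = -48.4°.

I = 0.1444∠-48.4° A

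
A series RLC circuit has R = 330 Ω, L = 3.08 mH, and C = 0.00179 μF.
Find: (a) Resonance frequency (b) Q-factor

Step 1 — Resonance condition Im(Z)=0 gives ω₀ = 1/√(LC).
Step 2 — ω₀ = 1/√(0.00308·1.79e-09) = 4.259e+05 rad/s.
Step 3 — f₀ = ω₀/(2π) = 6.778e+04 Hz.
Step 4 — Series Q: Q = ω₀L/R = 4.259e+05·0.00308/330 = 3.975.

(a) f₀ = 6.778e+04 Hz  (b) Q = 3.975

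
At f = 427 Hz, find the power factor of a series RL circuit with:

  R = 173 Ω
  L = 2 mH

Step 1 — Angular frequency: ω = 2π·f = 2π·427 = 2683 rad/s.
Step 2 — Component impedances:
  R: Z = R = 173 Ω
  L: Z = jωL = j·2683·0.002 = 0 + j5.366 Ω
Step 3 — Series combination: Z_total = R + L = 173 + j5.366 Ω = 173.1∠1.8° Ω.
Step 4 — Power factor: PF = cos(φ) = Re(Z)/|Z| = 173/173.08 = 0.9995.
Step 5 — Type: Im(Z) = 5.366 ⇒ lagging (phase φ = 1.8°).

PF = 0.9995 (lagging, φ = 1.8°)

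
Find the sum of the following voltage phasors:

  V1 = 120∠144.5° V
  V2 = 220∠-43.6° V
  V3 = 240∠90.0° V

Step 1 — Convert each phasor to rectangular form:
  V1 = 120·(cos(144.5°) + j·sin(144.5°)) = -97.69 + j69.68 V
  V2 = 220·(cos(-43.6°) + j·sin(-43.6°)) = 159.3 - j151.7 V
  V3 = 240·(cos(90.0°) + j·sin(90.0°)) = 0 + j240 V
Step 2 — Sum components: V_total = 61.62 + j158 V.
Step 3 — Convert to polar: |V_total| = 169.6 V, ∠V_total = 68.7°.

V_total = 169.6∠68.7° V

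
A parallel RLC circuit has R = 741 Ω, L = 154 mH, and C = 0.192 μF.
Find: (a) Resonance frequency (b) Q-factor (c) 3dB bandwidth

Step 1 — Resonance: ω₀ = 1/√(LC) = 1/√(0.154·1.92e-07) = 5816 rad/s.
Step 2 — f₀ = ω₀/(2π) = 925.6 Hz.
Step 3 — Parallel Q: Q = R/(ω₀L) = 741/(5816·0.154) = 0.8274.
Step 4 — Bandwidth: Δω = ω₀/Q = 7029 rad/s; BW = Δω/(2π) = 1119 Hz.

(a) f₀ = 925.6 Hz  (b) Q = 0.8274  (c) BW = 1119 Hz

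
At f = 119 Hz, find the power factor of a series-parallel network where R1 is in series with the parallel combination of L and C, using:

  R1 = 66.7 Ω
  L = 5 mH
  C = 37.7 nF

Step 1 — Angular frequency: ω = 2π·f = 2π·119 = 747.7 rad/s.
Step 2 — Component impedances:
  R1: Z = R = 66.7 Ω
  L: Z = jωL = j·747.7·0.005 = 0 + j3.738 Ω
  C: Z = 1/(jωC) = -j/(ω·C) = 0 - j3.548e+04 Ω
Step 3 — Parallel branch: L || C = 1/(1/L + 1/C) = 0 + j3.739 Ω.
Step 4 — Series with R1: Z_total = R1 + (L || C) = 66.7 + j3.739 Ω = 66.8∠3.2° Ω.
Step 5 — Power factor: PF = cos(φ) = Re(Z)/|Z| = 66.7/66.805 = 0.9984.
Step 6 — Type: Im(Z) = 3.739 ⇒ lagging (phase φ = 3.2°).

PF = 0.9984 (lagging, φ = 3.2°)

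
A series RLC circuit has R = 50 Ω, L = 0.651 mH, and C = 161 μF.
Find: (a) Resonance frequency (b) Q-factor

Step 1 — Resonance condition Im(Z)=0 gives ω₀ = 1/√(LC).
Step 2 — ω₀ = 1/√(0.000651·0.000161) = 3089 rad/s.
Step 3 — f₀ = ω₀/(2π) = 491.6 Hz.
Step 4 — Series Q: Q = ω₀L/R = 3089·0.000651/50 = 0.04022.

(a) f₀ = 491.6 Hz  (b) Q = 0.04022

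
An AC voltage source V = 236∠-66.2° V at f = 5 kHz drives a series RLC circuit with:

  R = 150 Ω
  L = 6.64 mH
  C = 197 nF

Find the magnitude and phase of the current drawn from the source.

Step 1 — Angular frequency: ω = 2π·f = 2π·5000 = 3.142e+04 rad/s.
Step 2 — Component impedances:
  R: Z = R = 150 Ω
  L: Z = jωL = j·3.142e+04·0.00664 = 0 + j208.6 Ω
  C: Z = 1/(jωC) = -j/(ω·C) = 0 - j161.6 Ω
Step 3 — Series combination: Z_total = R + L + C = 150 + j47.02 Ω = 157.2∠17.4° Ω.
Step 4 — Source phasor: V = 236∠-66.2° V = 95.24 - j215.9 V.
Step 5 — Ohm's law: I = V / Z_total = (95.24 - j215.9) / (150 + j47.02) = 0.1672 - j1.492 A.
Step 6 — Convert to polar: |I| = 1.501 A, ∠I = -83.6°.

I = 1.501∠-83.6° A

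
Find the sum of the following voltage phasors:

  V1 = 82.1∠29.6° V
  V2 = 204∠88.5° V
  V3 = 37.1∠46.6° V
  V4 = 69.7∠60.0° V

Step 1 — Convert each phasor to rectangular form:
  V1 = 82.1·(cos(29.6°) + j·sin(29.6°)) = 71.39 + j40.55 V
  V2 = 204·(cos(88.5°) + j·sin(88.5°)) = 5.34 + j203.9 V
  V3 = 37.1·(cos(46.6°) + j·sin(46.6°)) = 25.49 + j26.96 V
  V4 = 69.7·(cos(60.0°) + j·sin(60.0°)) = 34.85 + j60.36 V
Step 2 — Sum components: V_total = 137.1 + j331.8 V.
Step 3 — Convert to polar: |V_total| = 359 V, ∠V_total = 67.6°.

V_total = 359∠67.6° V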